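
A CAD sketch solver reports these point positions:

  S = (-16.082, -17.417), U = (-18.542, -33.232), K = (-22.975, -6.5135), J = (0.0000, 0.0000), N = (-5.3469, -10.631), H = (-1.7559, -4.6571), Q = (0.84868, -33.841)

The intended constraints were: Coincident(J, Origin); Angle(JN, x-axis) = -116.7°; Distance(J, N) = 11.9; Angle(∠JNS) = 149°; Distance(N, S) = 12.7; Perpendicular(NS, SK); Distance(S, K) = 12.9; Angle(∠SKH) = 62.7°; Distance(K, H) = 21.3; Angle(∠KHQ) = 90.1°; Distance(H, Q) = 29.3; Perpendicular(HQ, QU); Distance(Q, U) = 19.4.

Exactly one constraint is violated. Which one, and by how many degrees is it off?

Perpendicular(HQ, QU) — off by 6.90°.

J = (0.00, 0.00) ✓; JN at -116.7° ✓; |JN| = 11.90 ✓; ∠JNS = 149.0° ✓; |NS| = 12.70 ✓; ∠(NS, SK) = 90.00° ✓; |SK| = 12.90 ✓; ∠SKH = 62.70° ✓; |KH| = 21.30 ✓; ∠KHQ = 90.10° ✓; |HQ| = 29.30 ✓; ∠(HQ, QU) = 96.90° ✗; |QU| = 19.40 ✓.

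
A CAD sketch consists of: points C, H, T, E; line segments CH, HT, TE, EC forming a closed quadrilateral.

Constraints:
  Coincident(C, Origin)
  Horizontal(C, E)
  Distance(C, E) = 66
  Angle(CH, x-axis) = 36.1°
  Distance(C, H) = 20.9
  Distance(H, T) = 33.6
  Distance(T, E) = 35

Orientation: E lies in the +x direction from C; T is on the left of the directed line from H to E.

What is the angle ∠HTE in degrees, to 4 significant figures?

95.12°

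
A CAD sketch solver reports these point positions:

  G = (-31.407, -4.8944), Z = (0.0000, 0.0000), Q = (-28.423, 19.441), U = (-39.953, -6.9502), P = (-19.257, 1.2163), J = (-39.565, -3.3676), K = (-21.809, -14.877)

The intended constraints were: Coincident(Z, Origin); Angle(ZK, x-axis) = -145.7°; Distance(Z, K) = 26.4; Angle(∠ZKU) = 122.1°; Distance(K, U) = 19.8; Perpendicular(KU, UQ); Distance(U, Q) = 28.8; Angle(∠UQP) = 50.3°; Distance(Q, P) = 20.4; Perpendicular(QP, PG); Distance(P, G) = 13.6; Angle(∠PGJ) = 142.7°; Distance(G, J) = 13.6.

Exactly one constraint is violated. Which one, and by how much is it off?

Distance(G, J) = 13.6 — off by 5.30.

Z = (0.00, 0.00) ✓; ZK at -145.7° ✓; |ZK| = 26.40 ✓; ∠ZKU = 122.1° ✓; |KU| = 19.80 ✓; ∠(KU, UQ) = 90.00° ✓; |UQ| = 28.80 ✓; ∠UQP = 50.30° ✓; |QP| = 20.40 ✓; ∠(QP, PG) = 90.00° ✓; |PG| = 13.60 ✓; ∠PGJ = 142.7° ✓; |GJ| = 8.300 ✗.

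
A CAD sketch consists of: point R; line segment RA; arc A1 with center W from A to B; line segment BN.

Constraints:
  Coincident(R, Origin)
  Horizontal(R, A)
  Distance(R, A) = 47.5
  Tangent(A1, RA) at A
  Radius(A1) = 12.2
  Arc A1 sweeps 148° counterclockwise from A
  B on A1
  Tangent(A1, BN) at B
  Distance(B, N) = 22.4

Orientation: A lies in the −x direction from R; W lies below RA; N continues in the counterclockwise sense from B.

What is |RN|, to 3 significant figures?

49.1

R is at the origin; R and A share the same y with |RA| = 47.5 and A on the −x side, so A = (-47.5, 0.00). The tangent condition forces WA to be normal to RA, so W = A + (0, -12.2) = (-47.5, -12.2). On A1, A sits at bearing 90° from W; a 148° counterclockwise sweep puts B at bearing 238°, so B = W + 12.2·(cos 238°, sin 238°) = (-54.0, -22.5). A1 meets BN tangentially, so WB is at right angles to BN, so BN runs along (−sin 238°, cos 238°); with |BN| = 22.4, N = (-35.0, -34.4). Then |RN| = |N − R| = 49.1.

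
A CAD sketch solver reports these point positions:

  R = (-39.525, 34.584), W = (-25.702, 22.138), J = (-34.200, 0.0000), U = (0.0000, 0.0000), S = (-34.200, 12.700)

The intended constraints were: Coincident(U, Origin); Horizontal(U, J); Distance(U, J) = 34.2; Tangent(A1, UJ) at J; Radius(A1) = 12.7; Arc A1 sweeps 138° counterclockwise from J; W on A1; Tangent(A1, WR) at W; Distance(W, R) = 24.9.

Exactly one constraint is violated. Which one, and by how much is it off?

Distance(W, R) = 24.9 — off by 6.30.

U = (0.00, 0.00) ✓; U.y = 0.00, J.y = 0.00 ✓; |UJ| = 34.20 ✓; ∠(SJ, JU) = 90.00° ✓; |SJ| = 12.70 ✓; bearing(S→W) − bearing(S→J) = 138.0° ✓; |SW| = 12.70 ✓; ∠(SW, WR) = 90.00° ✓; |WR| = 18.60 ✗.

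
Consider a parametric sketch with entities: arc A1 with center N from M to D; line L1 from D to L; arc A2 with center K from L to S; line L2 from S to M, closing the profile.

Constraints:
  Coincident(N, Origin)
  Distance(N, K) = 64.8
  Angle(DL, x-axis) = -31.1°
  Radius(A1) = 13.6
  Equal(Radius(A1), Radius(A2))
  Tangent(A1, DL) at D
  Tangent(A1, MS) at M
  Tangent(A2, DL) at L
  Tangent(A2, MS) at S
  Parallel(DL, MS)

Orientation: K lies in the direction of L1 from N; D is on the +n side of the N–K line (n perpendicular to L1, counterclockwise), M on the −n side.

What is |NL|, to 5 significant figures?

66.212

The slot axis is L1's direction at -31.1°, so u = (cos -31.1°, sin -31.1°) = (0.85627, -0.51653) and n = (−sin -31.1°, cos -31.1°) = (0.51653, 0.85627). N is at the origin and K lies 64.8 along u from N, so K = 64.8·u = (55.486, -33.471). Tangency of A1 to both parallel lines with radius 13.6 puts D and M at N ± 13.6·n: D = (7.0249, 11.645), M = (-7.0249, -11.645). Equal radii place L and S the same way about K: L = K + 13.6·n = (62.511, -21.826), S = K − 13.6·n = (48.461, -45.117). Then |NL| = |L − N| = 66.212.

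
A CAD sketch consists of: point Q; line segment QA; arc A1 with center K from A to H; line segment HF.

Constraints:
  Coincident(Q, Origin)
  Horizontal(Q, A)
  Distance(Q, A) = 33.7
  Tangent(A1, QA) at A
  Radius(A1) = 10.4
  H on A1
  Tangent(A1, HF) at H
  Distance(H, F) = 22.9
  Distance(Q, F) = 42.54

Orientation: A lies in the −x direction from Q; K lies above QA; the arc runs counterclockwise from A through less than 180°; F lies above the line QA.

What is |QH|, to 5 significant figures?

25.945

Checks: Q.y = 0.00, A.y = 0.00 ✓; |KH| = 10.40 ✓; ∠(KH, HF) = 90.00° ✓; |HF| = 22.90 ✓; |QF| = 42.54 ✓.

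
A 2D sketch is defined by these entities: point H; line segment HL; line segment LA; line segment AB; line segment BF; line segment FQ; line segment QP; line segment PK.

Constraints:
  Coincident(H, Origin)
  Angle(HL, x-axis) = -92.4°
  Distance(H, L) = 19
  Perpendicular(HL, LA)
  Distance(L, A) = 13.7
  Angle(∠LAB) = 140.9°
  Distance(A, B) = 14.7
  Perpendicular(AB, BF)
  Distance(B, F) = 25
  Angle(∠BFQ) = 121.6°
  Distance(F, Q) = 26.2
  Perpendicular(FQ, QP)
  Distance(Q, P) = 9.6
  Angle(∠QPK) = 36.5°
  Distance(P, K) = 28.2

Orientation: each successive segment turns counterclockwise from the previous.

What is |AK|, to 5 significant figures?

43.238

The perpendicularity gives QP at right angles to FQ, so QP runs at -84.900°; with |QP| = 9.6, P = (-15.505, -2.6186). ∠QPK = 36.5° gives PK at 58.600° from the x-axis; with |PK| = 28.2, K = (-0.81260, 21.452). Then |AK| = |K − A| = 43.238.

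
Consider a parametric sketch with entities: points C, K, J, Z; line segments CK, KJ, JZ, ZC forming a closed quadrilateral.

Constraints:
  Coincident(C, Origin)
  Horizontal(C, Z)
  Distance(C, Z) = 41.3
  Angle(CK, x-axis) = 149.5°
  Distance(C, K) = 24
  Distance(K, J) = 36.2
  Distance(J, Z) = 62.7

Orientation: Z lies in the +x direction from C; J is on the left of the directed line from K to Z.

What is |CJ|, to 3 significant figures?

44.1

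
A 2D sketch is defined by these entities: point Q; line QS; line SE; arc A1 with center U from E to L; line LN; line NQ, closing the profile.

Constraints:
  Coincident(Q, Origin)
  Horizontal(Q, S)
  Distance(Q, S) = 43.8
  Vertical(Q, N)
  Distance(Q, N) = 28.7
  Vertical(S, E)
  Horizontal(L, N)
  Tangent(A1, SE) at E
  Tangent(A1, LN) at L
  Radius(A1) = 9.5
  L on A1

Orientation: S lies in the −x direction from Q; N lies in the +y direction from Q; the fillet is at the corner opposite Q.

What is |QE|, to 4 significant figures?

47.82

The virtual corner opposite Q is at (-43.80, 28.70). A1 meets SE tangentially, so UE is at right angles to SE and since A1 is tangent to LN there, UL ⟂ LN, with radius 9.5, so the center U sits 9.5 in from both sides at U = (-34.30, 19.20). That places the tangent points at E = (-43.80, 19.20) on SE and L = (-34.30, 28.70) on LN. Then |QE| = |E − Q| = 47.82.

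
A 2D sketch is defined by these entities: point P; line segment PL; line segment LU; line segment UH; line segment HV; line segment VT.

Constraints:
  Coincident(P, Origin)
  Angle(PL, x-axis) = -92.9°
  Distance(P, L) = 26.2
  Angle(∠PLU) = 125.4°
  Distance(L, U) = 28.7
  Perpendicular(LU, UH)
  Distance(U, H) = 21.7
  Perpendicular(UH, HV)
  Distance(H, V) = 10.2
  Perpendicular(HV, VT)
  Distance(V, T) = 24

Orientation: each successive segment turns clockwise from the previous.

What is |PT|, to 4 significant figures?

41.16

P is at the origin; PL runs at -92.9° with length 26.2, so L = (-1.326, -26.17). ∠PLU = 125.4° gives LU at -147.5° from the x-axis; with |LU| = 28.7, U = (-25.53, -41.59). LU is perpendicular to UH, so UH runs at 122.5°; with |UH| = 21.7, H = (-37.19, -23.29). UH is perpendicular to HV, so HV runs at 32.50°; with |HV| = 10.2, V = (-28.59, -17.80). HV is perpendicular to VT, so VT runs at -57.50°; with |VT| = 24.0, T = (-15.69, -38.05). Then |PT| = |T − P| = 41.16.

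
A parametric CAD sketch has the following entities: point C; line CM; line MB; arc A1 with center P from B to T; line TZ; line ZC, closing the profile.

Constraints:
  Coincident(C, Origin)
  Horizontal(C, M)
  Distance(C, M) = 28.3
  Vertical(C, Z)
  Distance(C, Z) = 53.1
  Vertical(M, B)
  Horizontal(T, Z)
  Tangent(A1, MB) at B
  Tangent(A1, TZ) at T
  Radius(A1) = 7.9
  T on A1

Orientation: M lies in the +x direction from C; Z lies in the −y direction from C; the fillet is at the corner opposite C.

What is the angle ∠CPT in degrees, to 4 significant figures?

155.7°

C is at the origin; CM is horizontal with |CM| = 28.3 and M on the +x side, so M = (28.30, 0.000). C and Z share the same x with |CZ| = 53.1 and Z on the −y side, so Z = (0.000, -53.10). The virtual corner opposite C is at (28.30, -53.10). Tangency of A1 to MB means the radius PB is perpendicular to MB and the tangent condition forces PT to be normal to TZ, with radius 7.9, so the center P sits 7.9 in from both sides at P = (20.40, -45.20). That places the tangent points at B = (28.30, -45.20) on MB and T = (20.40, -53.10) on TZ. Then cos ∠CPT = PC·PT / (|PC||PT|), giving 155.7°.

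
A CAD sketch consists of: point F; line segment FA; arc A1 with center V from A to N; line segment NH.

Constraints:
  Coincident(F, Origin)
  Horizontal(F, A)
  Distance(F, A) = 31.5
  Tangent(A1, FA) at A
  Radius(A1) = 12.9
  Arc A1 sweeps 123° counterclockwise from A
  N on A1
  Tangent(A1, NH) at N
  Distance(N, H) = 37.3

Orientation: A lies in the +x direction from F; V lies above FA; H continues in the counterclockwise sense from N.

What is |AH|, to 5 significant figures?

52.081

F is at the origin; F and A share the same y with |FA| = 31.5 and A on the +x side, so A = (31.500, 0.0000). Tangency of A1 to FA means the radius VA is perpendicular to FA, so V = A + (0, 12.9) = (31.500, 12.900). On A1, A sits at bearing -90° from V; a 123° counterclockwise sweep puts N at bearing 33°, so N = V + 12.9·(cos 33°, sin 33°) = (42.319, 19.926). The tangent condition forces VN to be normal to NH, so NH runs along (−sin 33°, cos 33°); with |NH| = 37.3, H = (22.004, 51.208). Then |AH| = |H − A| = 52.081.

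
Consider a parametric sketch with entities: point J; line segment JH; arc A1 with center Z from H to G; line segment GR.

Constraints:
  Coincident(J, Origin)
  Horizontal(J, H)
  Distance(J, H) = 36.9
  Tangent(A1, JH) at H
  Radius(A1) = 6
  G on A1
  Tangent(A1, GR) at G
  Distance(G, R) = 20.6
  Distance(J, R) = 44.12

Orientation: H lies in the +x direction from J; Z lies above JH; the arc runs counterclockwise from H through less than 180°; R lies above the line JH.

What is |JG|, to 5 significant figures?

43.250

Checks: |ZH| = 6.000 ✓; |ZG| = 6.000 ✓; ∠(ZG, GR) = 90.00° ✓; |GR| = 20.60 ✓; |JR| = 44.12 ✓.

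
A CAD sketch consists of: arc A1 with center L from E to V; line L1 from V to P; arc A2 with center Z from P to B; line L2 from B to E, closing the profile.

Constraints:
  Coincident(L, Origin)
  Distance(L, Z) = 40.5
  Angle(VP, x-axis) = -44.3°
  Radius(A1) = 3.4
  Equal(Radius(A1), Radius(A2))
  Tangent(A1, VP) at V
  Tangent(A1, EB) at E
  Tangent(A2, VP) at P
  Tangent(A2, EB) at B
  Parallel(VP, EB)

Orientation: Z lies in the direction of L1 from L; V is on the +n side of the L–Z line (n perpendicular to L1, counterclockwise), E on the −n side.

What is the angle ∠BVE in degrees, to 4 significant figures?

80.47°

Tangency of A1 to both parallel lines with radius 3.4 puts V and E at L ± 3.4·n: V = (2.375, 2.433), E = (-2.375, -2.433). Equal radii place P and B the same way about Z: P = Z + 3.4·n = (31.36, -25.85), B = Z − 3.4·n = (26.61, -30.72). Then cos ∠BVE = VB·VE / (|VB||VE|), giving 80.47°.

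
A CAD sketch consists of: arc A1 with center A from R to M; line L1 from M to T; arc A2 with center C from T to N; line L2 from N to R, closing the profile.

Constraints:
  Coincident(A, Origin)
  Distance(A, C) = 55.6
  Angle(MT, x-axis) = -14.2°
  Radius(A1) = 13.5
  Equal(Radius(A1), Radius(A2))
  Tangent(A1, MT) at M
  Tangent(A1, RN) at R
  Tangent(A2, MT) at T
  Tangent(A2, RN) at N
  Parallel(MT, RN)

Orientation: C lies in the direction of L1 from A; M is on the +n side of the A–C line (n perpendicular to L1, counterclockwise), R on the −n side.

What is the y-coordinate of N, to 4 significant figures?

-26.73

The slot axis is L1's direction at -14.2°, so u = (cos -14.2°, sin -14.2°) = (0.9694, -0.2453) and n = (−sin -14.2°, cos -14.2°) = (0.2453, 0.9694). A is at the origin and C lies 55.6 along u from A, so C = 55.6·u = (53.90, -13.64). Tangency of A1 to both parallel lines with radius 13.5 puts M and R at A ± 13.5·n: M = (3.312, 13.09), R = (-3.312, -13.09). Equal radii place T and N the same way about C: T = C + 13.5·n = (57.21, -0.5516), N = C − 13.5·n = (50.59, -26.73). So N.y = -26.73.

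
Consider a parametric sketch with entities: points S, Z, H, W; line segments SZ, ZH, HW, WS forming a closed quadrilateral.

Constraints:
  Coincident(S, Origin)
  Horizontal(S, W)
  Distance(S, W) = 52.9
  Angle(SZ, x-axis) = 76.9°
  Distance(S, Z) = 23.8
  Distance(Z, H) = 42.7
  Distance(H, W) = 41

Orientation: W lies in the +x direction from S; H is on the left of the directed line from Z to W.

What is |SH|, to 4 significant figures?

59.99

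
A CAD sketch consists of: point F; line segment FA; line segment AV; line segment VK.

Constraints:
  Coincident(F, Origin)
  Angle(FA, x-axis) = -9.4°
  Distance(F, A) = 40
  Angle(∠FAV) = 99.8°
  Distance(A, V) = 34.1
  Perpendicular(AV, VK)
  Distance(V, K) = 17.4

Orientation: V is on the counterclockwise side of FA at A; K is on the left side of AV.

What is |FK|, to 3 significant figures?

46.5

∠FAV = 99.8°, so AV runs at -9.4° + (180° − 99.8°) = 70.8° from the x-axis; with |AV| = 34.1, V = A + 34.1·(cos 70.8°, sin 70.8°) = (50.7, 25.7). AV ⟂ VK; with |VK| = 17.4 on the left of AV, K = V + 17.4·(-0.944, 0.329) = (34.2, 31.4). Then |FK| = |K − F| = 46.5.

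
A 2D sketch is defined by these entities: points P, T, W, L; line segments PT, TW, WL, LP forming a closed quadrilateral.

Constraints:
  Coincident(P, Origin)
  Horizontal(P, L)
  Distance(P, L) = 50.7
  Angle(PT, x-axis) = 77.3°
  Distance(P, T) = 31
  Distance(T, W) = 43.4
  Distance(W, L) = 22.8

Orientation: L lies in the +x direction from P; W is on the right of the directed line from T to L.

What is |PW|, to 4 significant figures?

29.86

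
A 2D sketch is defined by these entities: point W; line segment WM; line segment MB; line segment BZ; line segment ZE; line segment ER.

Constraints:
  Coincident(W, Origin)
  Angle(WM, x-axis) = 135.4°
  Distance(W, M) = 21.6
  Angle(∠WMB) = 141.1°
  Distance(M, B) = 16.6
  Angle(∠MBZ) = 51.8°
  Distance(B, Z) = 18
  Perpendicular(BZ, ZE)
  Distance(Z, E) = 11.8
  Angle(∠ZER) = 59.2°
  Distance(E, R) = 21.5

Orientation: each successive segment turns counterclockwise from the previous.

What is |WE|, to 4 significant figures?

14.64

∠MBZ = 51.8° gives BZ at -57.50° from the x-axis; with |BZ| = 18.0, Z = (-22.23, 1.634). BZ ⟂ ZE, so ZE runs at 32.50°; with |ZE| = 11.8, E = (-12.27, 7.974). Then |WE| = |E − W| = 14.64.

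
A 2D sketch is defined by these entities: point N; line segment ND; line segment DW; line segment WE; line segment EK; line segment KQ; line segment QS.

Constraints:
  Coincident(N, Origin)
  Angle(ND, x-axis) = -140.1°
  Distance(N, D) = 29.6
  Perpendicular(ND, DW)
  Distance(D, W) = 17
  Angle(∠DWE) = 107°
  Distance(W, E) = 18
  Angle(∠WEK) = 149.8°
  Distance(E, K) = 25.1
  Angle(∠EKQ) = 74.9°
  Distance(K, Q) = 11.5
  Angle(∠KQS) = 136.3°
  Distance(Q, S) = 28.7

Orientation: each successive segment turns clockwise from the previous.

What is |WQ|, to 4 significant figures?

37.72

N is at the origin; ND runs at -140.1° with length 29.6, so D = (-22.71, -18.99). The perpendicularity gives DW at right angles to ND, so DW runs at 129.9°; with |DW| = 17.0, W = (-33.61, -5.945). ∠DWE = 107.0° gives WE at 56.90° from the x-axis; with |WE| = 18.0, E = (-23.78, 9.134). ∠WEK = 149.8° gives EK at 26.70° from the x-axis; with |EK| = 25.1, K = (-1.359, 20.41). ∠EKQ = 74.9° gives KQ at -78.40° from the x-axis; with |KQ| = 11.5, Q = (0.9531, 9.147). Then |WQ| = |Q − W| = 37.72.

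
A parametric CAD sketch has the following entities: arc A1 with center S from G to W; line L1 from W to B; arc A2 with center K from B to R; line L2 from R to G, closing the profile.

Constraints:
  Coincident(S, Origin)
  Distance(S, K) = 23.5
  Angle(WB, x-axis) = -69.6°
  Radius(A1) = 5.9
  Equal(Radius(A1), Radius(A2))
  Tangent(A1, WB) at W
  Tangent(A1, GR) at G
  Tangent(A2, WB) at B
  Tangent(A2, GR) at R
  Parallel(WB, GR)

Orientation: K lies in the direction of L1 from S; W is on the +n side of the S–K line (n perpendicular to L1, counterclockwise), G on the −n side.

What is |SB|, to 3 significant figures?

24.2

Tangency of A1 to both parallel lines with radius 5.9 puts W and G at S ± 5.9·n: W = (5.53, 2.06), G = (-5.53, -2.06). Equal radii place B and R the same way about K: B = K + 5.9·n = (13.7, -20.0), R = K − 5.9·n = (2.66, -24.1). Then |SB| = |B − S| = 24.2.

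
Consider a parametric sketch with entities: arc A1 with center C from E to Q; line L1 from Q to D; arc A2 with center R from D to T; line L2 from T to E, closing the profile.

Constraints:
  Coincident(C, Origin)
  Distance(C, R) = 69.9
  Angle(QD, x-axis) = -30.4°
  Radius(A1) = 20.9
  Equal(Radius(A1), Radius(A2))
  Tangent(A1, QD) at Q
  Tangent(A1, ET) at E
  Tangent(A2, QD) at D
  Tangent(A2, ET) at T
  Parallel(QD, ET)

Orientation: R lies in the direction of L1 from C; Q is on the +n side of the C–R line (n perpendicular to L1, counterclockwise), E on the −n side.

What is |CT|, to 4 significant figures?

72.96

The slot axis is L1's direction at -30.4°, so u = (cos -30.4°, sin -30.4°) = (0.8625, -0.5060) and n = (−sin -30.4°, cos -30.4°) = (0.5060, 0.8625). C is at the origin and R lies 69.9 along u from C, so R = 69.9·u = (60.29, -35.37). Tangency of A1 to both parallel lines with radius 20.9 puts Q and E at C ± 20.9·n: Q = (10.58, 18.03), E = (-10.58, -18.03). Equal radii place D and T the same way about R: D = R + 20.9·n = (70.87, -17.35), T = R − 20.9·n = (49.71, -53.40). Then |CT| = |T − C| = 72.96.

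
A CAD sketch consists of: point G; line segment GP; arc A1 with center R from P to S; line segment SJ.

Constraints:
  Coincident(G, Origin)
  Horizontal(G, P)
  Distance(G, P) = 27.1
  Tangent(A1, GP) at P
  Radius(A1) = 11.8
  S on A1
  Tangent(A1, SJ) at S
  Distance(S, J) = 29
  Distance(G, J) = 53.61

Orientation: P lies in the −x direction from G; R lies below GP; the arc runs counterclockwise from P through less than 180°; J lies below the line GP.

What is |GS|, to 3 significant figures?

41.2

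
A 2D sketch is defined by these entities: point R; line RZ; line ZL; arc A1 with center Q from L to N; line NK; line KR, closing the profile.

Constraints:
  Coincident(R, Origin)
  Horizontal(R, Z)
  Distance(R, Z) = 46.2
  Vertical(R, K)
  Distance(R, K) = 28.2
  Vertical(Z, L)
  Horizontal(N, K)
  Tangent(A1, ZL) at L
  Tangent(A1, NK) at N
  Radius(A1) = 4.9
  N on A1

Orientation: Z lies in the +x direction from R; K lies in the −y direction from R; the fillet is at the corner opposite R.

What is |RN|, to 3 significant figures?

50.0

The virtual corner opposite R is at (46.2, -28.2). The tangent condition forces QL to be normal to ZL and since A1 is tangent to NK there, QN ⟂ NK, with radius 4.9, so the center Q sits 4.9 in from both sides at Q = (41.3, -23.3). That places the tangent points at L = (46.2, -23.3) on ZL and N = (41.3, -28.2) on NK. Then |RN| = |N − R| = 50.0.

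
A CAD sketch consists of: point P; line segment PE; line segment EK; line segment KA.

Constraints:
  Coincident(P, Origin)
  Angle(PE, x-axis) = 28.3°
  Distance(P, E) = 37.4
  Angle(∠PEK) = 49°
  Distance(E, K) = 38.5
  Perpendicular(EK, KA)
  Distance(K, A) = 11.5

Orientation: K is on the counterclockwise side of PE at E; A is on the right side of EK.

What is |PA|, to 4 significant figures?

42.11

P is at the origin; PE runs at 28.3° with length 37.4, so E = 37.4·(cos 28.3°, sin 28.3°) = (32.93, 17.73). ∠PEK = 49.0°, so EK runs at 28.3° + (180° − 49.0°) = 159.3° from the x-axis; with |EK| = 38.5, K = E + 38.5·(cos 159.3°, sin 159.3°) = (-3.085, 31.34). EK is perpendicular to KA; with |KA| = 11.5 on the right of EK, A = K + 11.5·(0.3535, 0.9354) = (0.9802, 42.10). Then |PA| = |A − P| = 42.11.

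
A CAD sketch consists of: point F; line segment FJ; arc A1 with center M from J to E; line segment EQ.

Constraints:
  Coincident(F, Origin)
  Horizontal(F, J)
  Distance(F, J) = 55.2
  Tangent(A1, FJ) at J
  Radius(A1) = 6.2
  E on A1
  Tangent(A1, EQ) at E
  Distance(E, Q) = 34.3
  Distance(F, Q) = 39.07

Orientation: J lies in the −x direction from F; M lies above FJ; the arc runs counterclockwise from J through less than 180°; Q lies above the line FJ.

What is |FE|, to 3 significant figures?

50.6

F is at the origin; F and J share the same y with |FJ| = 55.2 and J on the −x side, so J = (-55.2, 0.00). Since A1 is tangent to FJ there, MJ ⟂ FJ, so M = J + (0, 6.2) = (-55.2, 6.20). Since ME ⟂ EQ (tangency), |MQ| = √(6.2² + 34.3²) = 34.9 regardless of where E sits on A1. So Q lies on both circle(F, 39.07) and circle(M, 34.9); the above-FJ intersection is Q = (-27.7, 27.6). E is the foot of the tangent from Q: E = (-50.6, 2.06).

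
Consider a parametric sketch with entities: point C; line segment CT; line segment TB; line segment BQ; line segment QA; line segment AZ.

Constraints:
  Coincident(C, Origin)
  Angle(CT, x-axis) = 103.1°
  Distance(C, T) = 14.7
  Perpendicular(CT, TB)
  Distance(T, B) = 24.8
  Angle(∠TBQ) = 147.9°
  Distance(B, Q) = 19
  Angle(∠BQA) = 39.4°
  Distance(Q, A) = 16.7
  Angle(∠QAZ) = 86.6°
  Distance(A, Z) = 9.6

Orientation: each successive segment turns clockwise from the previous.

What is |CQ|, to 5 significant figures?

41.154

C is at the origin; CT runs at 103.1° with length 14.7, so T = (-3.3318, 14.317). CT is perpendicular to TB, so TB runs at 13.100°; with |TB| = 24.8, B = (20.823, 19.938). ∠TBQ = 147.9° gives BQ at -19.000° from the x-axis; with |BQ| = 19.0, Q = (38.788, 13.753). Then |CQ| = |Q − C| = 41.154.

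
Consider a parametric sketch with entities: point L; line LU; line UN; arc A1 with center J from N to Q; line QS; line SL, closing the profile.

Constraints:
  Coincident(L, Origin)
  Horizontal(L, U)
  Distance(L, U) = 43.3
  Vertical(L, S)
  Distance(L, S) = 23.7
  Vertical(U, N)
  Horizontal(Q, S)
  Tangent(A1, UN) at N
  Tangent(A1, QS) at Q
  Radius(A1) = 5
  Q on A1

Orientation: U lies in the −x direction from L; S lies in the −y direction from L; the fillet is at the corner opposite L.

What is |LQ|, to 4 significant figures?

45.04

L is at the origin; L and U share the same y with |LU| = 43.3 and U on the −x side, so U = (-43.30, 0.000). L and S share the same x with |LS| = 23.7 and S on the −y side, so S = (0.000, -23.70). The virtual corner opposite L is at (-43.30, -23.70). Since A1 is tangent to UN there, JN ⟂ UN and the tangent condition forces JQ to be normal to QS, with radius 5.0, so the center J sits 5.0 in from both sides at J = (-38.30, -18.70). That places the tangent points at N = (-43.30, -18.70) on UN and Q = (-38.30, -23.70) on QS. Then |LQ| = |Q − L| = 45.04.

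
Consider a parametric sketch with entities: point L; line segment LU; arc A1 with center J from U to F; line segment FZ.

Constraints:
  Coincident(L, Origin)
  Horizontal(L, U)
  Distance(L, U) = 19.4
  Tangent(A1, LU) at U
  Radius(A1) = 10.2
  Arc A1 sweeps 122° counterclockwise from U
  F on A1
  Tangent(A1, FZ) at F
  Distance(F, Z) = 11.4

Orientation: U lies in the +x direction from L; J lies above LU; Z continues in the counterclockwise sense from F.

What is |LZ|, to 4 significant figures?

33.51

L is at the origin; L and U share the same y with |LU| = 19.4 and U on the +x side, so U = (19.40, 0.000). Since A1 is tangent to LU there, JU ⟂ LU, so J = U + (0, 10.2) = (19.40, 10.20). On A1, U sits at bearing -90° from J; a 122° counterclockwise sweep puts F at bearing 32°, so F = J + 10.2·(cos 32°, sin 32°) = (28.05, 15.61). A1 meets FZ tangentially, so JF is at right angles to FZ, so FZ runs along (−sin 32°, cos 32°); with |FZ| = 11.4, Z = (22.01, 25.27). Then |LZ| = |Z − L| = 33.51.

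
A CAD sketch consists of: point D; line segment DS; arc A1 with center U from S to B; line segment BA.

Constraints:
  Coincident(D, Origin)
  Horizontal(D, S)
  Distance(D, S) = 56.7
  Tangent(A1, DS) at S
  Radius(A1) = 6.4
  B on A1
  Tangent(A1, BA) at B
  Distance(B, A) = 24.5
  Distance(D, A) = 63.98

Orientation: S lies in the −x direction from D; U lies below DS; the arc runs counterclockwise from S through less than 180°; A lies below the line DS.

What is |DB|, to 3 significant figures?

63.4

Checks: ∠(US, SD) = 90.00° ✓; |US| = 6.400 ✓; |UB| = 6.400 ✓; ∠(UB, BA) = 90.00° ✓; |BA| = 24.50 ✓; |DA| = 63.98 ✓.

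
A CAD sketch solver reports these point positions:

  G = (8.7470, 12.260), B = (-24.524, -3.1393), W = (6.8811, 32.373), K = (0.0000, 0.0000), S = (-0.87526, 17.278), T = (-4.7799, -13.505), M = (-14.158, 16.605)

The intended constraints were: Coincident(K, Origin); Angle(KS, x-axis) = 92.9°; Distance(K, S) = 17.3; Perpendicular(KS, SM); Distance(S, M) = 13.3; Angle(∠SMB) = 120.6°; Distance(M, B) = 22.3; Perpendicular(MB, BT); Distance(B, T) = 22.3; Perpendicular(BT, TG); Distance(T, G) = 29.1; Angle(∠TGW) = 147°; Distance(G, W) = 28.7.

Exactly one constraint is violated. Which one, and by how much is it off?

Distance(G, W) = 28.7 — off by 8.50.

K = (0.00, 0.00) ✓; KS at 92.90° ✓; |KS| = 17.30 ✓; ∠(KS, SM) = 90.00° ✓; |SM| = 13.30 ✓; ∠SMB = 120.6° ✓; |MB| = 22.30 ✓; ∠(MB, BT) = 90.00° ✓; |BT| = 22.30 ✓; ∠(BT, TG) = 90.00° ✓; |TG| = 29.10 ✓; ∠TGW = 147.0° ✓; |GW| = 20.20 ✗.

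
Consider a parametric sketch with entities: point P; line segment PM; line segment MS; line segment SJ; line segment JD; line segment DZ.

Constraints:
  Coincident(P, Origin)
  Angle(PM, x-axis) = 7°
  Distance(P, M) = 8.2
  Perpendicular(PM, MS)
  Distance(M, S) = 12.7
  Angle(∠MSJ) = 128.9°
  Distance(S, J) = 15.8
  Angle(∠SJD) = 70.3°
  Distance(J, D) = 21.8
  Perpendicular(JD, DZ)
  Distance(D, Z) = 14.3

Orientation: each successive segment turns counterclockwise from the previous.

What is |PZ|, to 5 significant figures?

3.4833

∠SJD = 70.3° gives JD at -102.20° from the x-axis; with |JD| = 21.8, D = (-11.429, 0.64632). JD is perpendicular to DZ, so DZ runs at -12.200°; with |DZ| = 14.3, Z = (2.5476, -2.3756). Then |PZ| = |Z − P| = 3.4833.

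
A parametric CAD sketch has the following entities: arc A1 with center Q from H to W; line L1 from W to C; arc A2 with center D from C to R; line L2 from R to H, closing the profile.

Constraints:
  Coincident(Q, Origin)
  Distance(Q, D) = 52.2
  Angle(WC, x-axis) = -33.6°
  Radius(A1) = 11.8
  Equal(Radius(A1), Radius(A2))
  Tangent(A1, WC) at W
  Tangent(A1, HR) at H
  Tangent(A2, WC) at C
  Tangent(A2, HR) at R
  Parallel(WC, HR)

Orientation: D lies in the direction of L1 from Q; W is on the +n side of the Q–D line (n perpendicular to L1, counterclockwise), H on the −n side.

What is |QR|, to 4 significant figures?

53.52

The slot axis is L1's direction at -33.6°, so u = (cos -33.6°, sin -33.6°) = (0.8329, -0.5534) and n = (−sin -33.6°, cos -33.6°) = (0.5534, 0.8329). Q is at the origin and D lies 52.2 along u from Q, so D = 52.2·u = (43.48, -28.89). Tangency of A1 to both parallel lines with radius 11.8 puts W and H at Q ± 11.8·n: W = (6.530, 9.828), H = (-6.530, -9.828). Equal radii place C and R the same way about D: C = D + 11.8·n = (50.01, -19.06), R = D − 11.8·n = (36.95, -38.72). Then |QR| = |R − Q| = 53.52.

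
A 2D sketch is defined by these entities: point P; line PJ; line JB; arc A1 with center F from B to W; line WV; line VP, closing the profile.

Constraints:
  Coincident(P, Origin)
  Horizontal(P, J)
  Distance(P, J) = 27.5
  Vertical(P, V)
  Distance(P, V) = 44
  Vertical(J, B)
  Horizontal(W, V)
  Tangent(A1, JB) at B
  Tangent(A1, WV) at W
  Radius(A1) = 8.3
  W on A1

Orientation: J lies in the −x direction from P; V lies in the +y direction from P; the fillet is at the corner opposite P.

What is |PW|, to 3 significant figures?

48.0

P is at the origin; PJ is horizontal with |PJ| = 27.5 and J on the −x side, so J = (-27.5, 0.00). PV is vertical with |PV| = 44.0 and V on the +y side, so V = (0.00, 44.0). The virtual corner opposite P is at (-27.5, 44.0). A1 meets JB tangentially, so FB is at right angles to JB and the tangent condition forces FW to be normal to WV, with radius 8.3, so the center F sits 8.3 in from both sides at F = (-19.2, 35.7). That places the tangent points at B = (-27.5, 35.7) on JB and W = (-19.2, 44.0) on WV. Then |PW| = |W − P| = 48.0.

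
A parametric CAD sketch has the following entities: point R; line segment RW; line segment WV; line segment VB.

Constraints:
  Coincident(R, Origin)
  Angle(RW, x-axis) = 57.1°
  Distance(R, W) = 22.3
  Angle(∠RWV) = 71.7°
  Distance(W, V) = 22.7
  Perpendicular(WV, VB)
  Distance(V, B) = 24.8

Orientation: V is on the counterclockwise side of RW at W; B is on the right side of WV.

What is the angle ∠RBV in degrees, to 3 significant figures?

18.9°

R is at the origin; RW runs at 57.1° with length 22.3, so W = 22.3·(cos 57.1°, sin 57.1°) = (12.1, 18.7). ∠RWV = 71.7°, so WV runs at 57.1° + (180° − 71.7°) = 165° from the x-axis; with |WV| = 22.7, V = W + 22.7·(cos 165°, sin 165°) = (-9.85, 24.4). WV ⟂ VB; with |VB| = 24.8 on the right of WV, B = V + 24.8·(0.252, 0.968) = (-3.60, 48.4). Then cos ∠RBV = BR·BV / (|BR||BV|), giving 18.9°.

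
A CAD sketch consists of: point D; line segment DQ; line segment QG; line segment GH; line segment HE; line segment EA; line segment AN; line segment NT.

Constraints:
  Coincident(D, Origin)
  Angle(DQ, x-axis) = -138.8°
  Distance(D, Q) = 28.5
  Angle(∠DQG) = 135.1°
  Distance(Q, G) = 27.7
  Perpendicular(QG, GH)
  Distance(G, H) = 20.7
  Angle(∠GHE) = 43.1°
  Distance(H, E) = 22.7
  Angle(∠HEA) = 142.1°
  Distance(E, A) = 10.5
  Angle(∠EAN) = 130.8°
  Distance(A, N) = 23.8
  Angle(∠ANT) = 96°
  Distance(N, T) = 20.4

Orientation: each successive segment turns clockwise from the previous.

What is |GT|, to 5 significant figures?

19.477

D is at the origin; DQ runs at -138.8° with length 28.5, so Q = (-21.444, -18.773). ∠DQG = 135.1° gives QG at 176.30° from the x-axis; with |QG| = 27.7, G = (-49.086, -16.985). QG is perpendicular to GH, so GH runs at 86.300°; with |GH| = 20.7, H = (-47.750, 3.6717). ∠GHE = 43.1° gives HE at -50.600° from the x-axis; with |HE| = 22.7, E = (-33.342, -13.869). ∠HEA = 142.1° gives EA at -88.500° from the x-axis; with |EA| = 10.5, A = (-33.067, -24.366). ∠EAN = 130.8° gives AN at -137.70° from the x-axis; with |AN| = 23.8, N = (-50.670, -40.383). ∠ANT = 96.0° gives NT at 138.30° from the x-axis; with |NT| = 20.4, T = (-65.902, -26.813). Then |GT| = |T − G| = 19.477.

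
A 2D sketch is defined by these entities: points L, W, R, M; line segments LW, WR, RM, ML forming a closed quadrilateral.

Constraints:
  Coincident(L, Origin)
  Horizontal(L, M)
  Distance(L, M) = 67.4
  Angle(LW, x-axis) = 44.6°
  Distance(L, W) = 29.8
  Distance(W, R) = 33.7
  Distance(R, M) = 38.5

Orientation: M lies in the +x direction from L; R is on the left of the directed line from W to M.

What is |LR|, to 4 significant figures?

62.58

L is at the origin; L and M share the same y with |LM| = 67.4 and M in +x, so M = (67.4, 0). LW runs at 44.6° with |LW| = 29.8, so W = (21.22, 20.92). R is determined by |WR| = 33.7 and |RM| = 38.5 together: it lies at the intersection of circle(W, 33.7) and circle(M, 38.5). With |WM| = 50.70, the foot of the radical line on WM is 21.93 from W and the perpendicular offset is √(33.7² − 21.93²) = 25.59. Taking the left-of-WM solution: R = (51.76, 35.18).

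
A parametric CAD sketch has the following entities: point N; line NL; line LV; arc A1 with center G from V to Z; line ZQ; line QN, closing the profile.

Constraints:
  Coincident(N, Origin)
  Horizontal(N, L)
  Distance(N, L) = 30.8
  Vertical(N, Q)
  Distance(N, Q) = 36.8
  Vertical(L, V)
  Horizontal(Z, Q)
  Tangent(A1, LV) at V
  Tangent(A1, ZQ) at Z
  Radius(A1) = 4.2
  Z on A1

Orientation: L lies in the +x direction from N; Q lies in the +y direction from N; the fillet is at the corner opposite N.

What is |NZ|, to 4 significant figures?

45.41

N is at the origin; NL is horizontal with |NL| = 30.8 and L on the +x side, so L = (30.80, 0.000). N and Q share the same x with |NQ| = 36.8 and Q on the +y side, so Q = (0.000, 36.80). The virtual corner opposite N is at (30.80, 36.80). The tangent condition forces GV to be normal to LV and since A1 is tangent to ZQ there, GZ ⟂ ZQ, with radius 4.2, so the center G sits 4.2 in from both sides at G = (26.60, 32.60). That places the tangent points at V = (30.80, 32.60) on LV and Z = (26.60, 36.80) on ZQ. Then |NZ| = |Z − N| = 45.41.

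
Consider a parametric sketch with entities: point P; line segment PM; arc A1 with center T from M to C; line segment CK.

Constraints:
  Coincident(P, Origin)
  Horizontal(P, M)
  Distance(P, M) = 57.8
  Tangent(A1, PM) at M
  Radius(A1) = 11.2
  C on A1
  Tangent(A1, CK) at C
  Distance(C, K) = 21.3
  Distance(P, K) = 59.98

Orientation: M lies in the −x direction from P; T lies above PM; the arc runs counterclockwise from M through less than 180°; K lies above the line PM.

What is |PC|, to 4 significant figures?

48.40

P is at the origin; P and M share the same y with |PM| = 57.8 and M on the −x side, so M = (-57.80, 0.000). The tangent condition forces TM to be normal to PM, so T = M + (0, 11.2) = (-57.80, 11.20). Since TC ⟂ CK (tangency), |TK| = √(11.2² + 21.3²) = 24.07 regardless of where C sits on A1. So K lies on both circle(P, 59.98) and circle(T, 24.07); the above-PM intersection is K = (-49.55, 33.81). C is the foot of the tangent from K: C = (-46.70, 12.70).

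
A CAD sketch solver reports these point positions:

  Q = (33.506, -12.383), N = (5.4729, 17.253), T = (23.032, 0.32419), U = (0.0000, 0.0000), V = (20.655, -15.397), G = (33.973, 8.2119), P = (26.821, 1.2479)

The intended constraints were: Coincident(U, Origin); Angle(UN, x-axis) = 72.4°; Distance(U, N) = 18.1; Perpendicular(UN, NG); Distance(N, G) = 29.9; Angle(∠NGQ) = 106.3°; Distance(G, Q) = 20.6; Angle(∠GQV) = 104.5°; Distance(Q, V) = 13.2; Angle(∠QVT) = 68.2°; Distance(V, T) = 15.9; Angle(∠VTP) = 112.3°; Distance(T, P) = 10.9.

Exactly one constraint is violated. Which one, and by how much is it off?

Distance(T, P) = 10.9 — off by 7.00.

U = (0.00, 0.00) ✓; UN at 72.40° ✓; |UN| = 18.10 ✓; ∠(UN, NG) = 90.00° ✓; |NG| = 29.90 ✓; ∠NGQ = 106.3° ✓; |GQ| = 20.60 ✓; ∠GQV = 104.5° ✓; |QV| = 13.20 ✓; ∠QVT = 68.20° ✓; |VT| = 15.90 ✓; ∠VTP = 112.3° ✓; |TP| = 3.900 ✗.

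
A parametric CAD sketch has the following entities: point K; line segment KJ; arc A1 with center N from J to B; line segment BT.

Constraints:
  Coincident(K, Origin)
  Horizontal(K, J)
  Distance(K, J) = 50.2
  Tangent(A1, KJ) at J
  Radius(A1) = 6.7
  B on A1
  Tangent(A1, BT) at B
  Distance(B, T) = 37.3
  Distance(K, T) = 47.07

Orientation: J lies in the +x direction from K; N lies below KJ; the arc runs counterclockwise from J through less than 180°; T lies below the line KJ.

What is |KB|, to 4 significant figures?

44.30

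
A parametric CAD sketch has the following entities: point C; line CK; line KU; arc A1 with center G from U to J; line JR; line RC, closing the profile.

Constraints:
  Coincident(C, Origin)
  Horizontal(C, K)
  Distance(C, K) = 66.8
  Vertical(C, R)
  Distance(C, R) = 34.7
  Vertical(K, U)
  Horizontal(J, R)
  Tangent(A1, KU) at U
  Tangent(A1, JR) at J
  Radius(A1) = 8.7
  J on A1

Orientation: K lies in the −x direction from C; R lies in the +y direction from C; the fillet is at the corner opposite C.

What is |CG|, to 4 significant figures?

63.65

C is at the origin; CK is horizontal with |CK| = 66.8 and K on the −x side, so K = (-66.80, 0.000). C and R share the same x with |CR| = 34.7 and R on the +y side, so R = (0.000, 34.70). The virtual corner opposite C is at (-66.80, 34.70). Tangency of A1 to KU means the radius GU is perpendicular to KU and A1 meets JR tangentially, so GJ is at right angles to JR, with radius 8.7, so the center G sits 8.7 in from both sides at G = (-58.10, 26.00). Then |CG| = |G − C| = 63.65.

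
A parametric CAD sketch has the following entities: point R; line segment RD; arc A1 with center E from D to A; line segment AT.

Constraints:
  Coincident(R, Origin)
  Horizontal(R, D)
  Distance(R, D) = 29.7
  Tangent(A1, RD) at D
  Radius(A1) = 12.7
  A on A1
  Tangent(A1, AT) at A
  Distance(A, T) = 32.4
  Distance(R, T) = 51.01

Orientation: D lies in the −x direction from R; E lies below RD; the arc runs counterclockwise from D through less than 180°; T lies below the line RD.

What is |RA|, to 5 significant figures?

44.784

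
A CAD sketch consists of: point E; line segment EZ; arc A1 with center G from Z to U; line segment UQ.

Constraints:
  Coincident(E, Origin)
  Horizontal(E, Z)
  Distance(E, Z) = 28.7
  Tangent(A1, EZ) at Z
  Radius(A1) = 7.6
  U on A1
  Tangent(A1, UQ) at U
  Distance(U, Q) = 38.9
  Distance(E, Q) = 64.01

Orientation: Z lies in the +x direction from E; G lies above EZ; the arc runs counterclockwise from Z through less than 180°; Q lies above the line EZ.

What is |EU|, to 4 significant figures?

36.28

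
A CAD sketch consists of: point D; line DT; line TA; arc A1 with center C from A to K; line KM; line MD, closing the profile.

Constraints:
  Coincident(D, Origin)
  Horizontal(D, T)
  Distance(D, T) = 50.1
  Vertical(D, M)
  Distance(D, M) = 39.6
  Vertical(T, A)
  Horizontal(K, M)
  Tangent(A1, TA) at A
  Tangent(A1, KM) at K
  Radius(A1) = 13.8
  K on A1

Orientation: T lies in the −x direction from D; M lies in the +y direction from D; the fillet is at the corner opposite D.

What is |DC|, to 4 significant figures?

44.53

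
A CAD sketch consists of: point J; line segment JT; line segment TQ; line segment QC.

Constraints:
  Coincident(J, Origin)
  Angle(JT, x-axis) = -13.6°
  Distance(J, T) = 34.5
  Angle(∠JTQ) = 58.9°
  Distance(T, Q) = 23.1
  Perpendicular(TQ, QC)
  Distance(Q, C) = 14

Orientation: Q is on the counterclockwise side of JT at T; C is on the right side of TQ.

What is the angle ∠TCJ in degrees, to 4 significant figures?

51.87°

∠JTQ = 58.9°, so TQ runs at -13.6° + (180° − 58.9°) = 107.5° from the x-axis; with |TQ| = 23.1, Q = T + 23.1·(cos 107.5°, sin 107.5°) = (26.59, 13.92). TQ is perpendicular to QC; with |QC| = 14.0 on the right of TQ, C = Q + 14.0·(0.9537, 0.3007) = (39.94, 18.13). Then cos ∠TCJ = CT·CJ / (|CT||CJ|), giving 51.87°.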